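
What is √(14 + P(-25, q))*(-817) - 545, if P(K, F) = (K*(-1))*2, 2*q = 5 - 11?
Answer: -7081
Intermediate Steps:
q = -3 (q = (5 - 11)/2 = (½)*(-6) = -3)
P(K, F) = -2*K (P(K, F) = -K*2 = -2*K)
√(14 + P(-25, q))*(-817) - 545 = √(14 - 2*(-25))*(-817) - 545 = √(14 + 50)*(-817) - 545 = √64*(-817) - 545 = 8*(-817) - 545 = -6536 - 545 = -7081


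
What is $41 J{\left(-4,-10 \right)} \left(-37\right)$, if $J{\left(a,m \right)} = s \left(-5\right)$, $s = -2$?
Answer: $-15170$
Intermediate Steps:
$J{\left(a,m \right)} = 10$ ($J{\left(a,m \right)} = \left(-2\right) \left(-5\right) = 10$)
$41 J{\left(-4,-10 \right)} \left(-37\right) = 41 \cdot 10 \left(-37\right) = 410 \left(-37\right) = -15170$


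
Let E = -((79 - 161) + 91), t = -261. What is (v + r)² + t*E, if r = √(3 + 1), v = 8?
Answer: 2449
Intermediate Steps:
r = 2 (r = √4 = 2)
E = -9 (E = -(-82 + 91) = -1*9 = -9)
(v + r)² + t*E = (8 + 2)² - 261*(-9) = 10² + 2349 = 100 + 2349 = 2449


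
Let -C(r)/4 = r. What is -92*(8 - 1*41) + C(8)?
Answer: 3004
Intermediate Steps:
C(r) = -4*r
-92*(8 - 1*41) + C(8) = -92*(8 - 1*41) - 4*8 = -92*(8 - 41) - 32 = -92*(-33) - 32 = 3036 - 32 = 3004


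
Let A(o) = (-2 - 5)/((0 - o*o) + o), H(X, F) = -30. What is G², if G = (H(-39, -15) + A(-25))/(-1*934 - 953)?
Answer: 379977049/1504424902500 ≈ 0.00025257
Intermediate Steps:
A(o) = -7/(o - o²) (A(o) = -7/((0 - o²) + o) = -7/(-o² + o) = -7/(o - o²))
G = 19493/1226550 (G = (-30 + 7/(-25*(-1 - 25)))/(-1*934 - 953) = (-30 + 7*(-1/25)/(-26))/(-934 - 953) = (-30 + 7*(-1/25)*(-1/26))/(-1887) = (-30 + 7/650)*(-1/1887) = -19493/650*(-1/1887) = 19493/1226550 ≈ 0.015893)
G² = (19493/1226550)² = 379977049/1504424902500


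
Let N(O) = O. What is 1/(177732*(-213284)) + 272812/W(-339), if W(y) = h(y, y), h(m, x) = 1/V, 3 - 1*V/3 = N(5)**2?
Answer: -682545032119437697/37907391888 ≈ -1.8006e+7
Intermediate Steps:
V = -66 (V = 9 - 3*5**2 = 9 - 3*25 = 9 - 75 = -66)
h(m, x) = -1/66 (h(m, x) = 1/(-66) = -1/66)
W(y) = -1/66
1/(177732*(-213284)) + 272812/W(-339) = 1/(177732*(-213284)) + 272812/(-1/66) = (1/177732)*(-1/213284) + 272812*(-66) = -1/37907391888 - 18005592 = -682545032119437697/37907391888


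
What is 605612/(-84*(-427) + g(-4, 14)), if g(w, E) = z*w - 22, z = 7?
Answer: 302806/17909 ≈ 16.908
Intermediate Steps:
g(w, E) = -22 + 7*w (g(w, E) = 7*w - 22 = -22 + 7*w)
605612/(-84*(-427) + g(-4, 14)) = 605612/(-84*(-427) + (-22 + 7*(-4))) = 605612/(35868 + (-22 - 28)) = 605612/(35868 - 50) = 605612/35818 = 605612*(1/35818) = 302806/17909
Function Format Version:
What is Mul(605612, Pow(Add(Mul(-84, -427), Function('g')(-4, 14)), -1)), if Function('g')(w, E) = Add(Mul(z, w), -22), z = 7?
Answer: Rational(302806, 17909) ≈ 16.908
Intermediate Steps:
Function('g')(w, E) = Add(-22, Mul(7, w)) (Function('g')(w, E) = Add(Mul(7, w), -22) = Add(-22, Mul(7, w)))
Mul(605612, Pow(Add(Mul(-84, -427), Function('g')(-4, 14)), -1)) = Mul(605612, Pow(Add(Mul(-84, -427), Add(-22, Mul(7, -4))), -1)) = Mul(605612, Pow(Add(35868, Add(-22, -28)), -1)) = Mul(605612, Pow(Add(35868, -50), -1)) = Mul(605612, Pow(35818, -1)) = Mul(605612, Rational(1, 35818)) = Rational(302806, 17909)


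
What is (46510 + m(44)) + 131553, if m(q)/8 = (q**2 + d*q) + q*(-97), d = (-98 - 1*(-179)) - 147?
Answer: 136175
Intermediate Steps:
d = -66 (d = (-98 + 179) - 147 = 81 - 147 = -66)
m(q) = -1304*q + 8*q**2 (m(q) = 8*((q**2 - 66*q) + q*(-97)) = 8*((q**2 - 66*q) - 97*q) = 8*(q**2 - 163*q) = -1304*q + 8*q**2)
(46510 + m(44)) + 131553 = (46510 + 8*44*(-163 + 44)) + 131553 = (46510 + 8*44*(-119)) + 131553 = (46510 - 41888) + 131553 = 4622 + 131553 = 136175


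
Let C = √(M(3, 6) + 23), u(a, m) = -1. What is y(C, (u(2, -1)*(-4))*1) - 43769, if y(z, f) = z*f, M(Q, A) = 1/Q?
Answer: -43769 + 4*√210/3 ≈ -43750.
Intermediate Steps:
C = √210/3 (C = √(1/3 + 23) = √(⅓ + 23) = √(70/3) = √210/3 ≈ 4.8305)
y(z, f) = f*z
y(C, (u(2, -1)*(-4))*1) - 43769 = (-1*(-4)*1)*(√210/3) - 43769 = (4*1)*(√210/3) - 43769 = 4*(√210/3) - 43769 = 4*√210/3 - 43769 = -43769 + 4*√210/3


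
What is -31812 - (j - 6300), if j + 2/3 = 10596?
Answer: -108322/3 ≈ -36107.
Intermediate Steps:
j = 31786/3 (j = -⅔ + 10596 = 31786/3 ≈ 10595.)
-31812 - (j - 6300) = -31812 - (31786/3 - 6300) = -31812 - 1*12886/3 = -31812 - 12886/3 = -108322/3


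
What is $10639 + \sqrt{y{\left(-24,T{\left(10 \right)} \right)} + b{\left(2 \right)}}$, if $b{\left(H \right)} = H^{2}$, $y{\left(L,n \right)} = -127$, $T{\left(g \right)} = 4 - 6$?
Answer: $10639 + i \sqrt{123} \approx 10639.0 + 11.091 i$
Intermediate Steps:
$T{\left(g \right)} = -2$ ($T{\left(g \right)} = 4 - 6 = -2$)
$10639 + \sqrt{y{\left(-24,T{\left(10 \right)} \right)} + b{\left(2 \right)}} = 10639 + \sqrt{-127 + 2^{2}} = 10639 + \sqrt{-127 + 4} = 10639 + \sqrt{-123} = 10639 + i \sqrt{123}$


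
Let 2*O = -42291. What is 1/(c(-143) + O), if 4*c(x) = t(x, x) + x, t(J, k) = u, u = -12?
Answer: -4/84737 ≈ -4.7205e-5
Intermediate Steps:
t(J, k) = -12
c(x) = -3 + x/4 (c(x) = (-12 + x)/4 = -3 + x/4)
O = -42291/2 (O = (½)*(-42291) = -42291/2 ≈ -21146.)
1/(c(-143) + O) = 1/((-3 + (¼)*(-143)) - 42291/2) = 1/((-3 - 143/4) - 42291/2) = 1/(-155/4 - 42291/2) = 1/(-84737/4) = -4/84737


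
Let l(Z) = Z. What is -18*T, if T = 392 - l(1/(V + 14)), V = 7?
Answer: -49386/7 ≈ -7055.1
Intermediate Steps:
T = 8231/21 (T = 392 - 1/(7 + 14) = 392 - 1/21 = 8231/21 ≈ 391.95)
-18*T = -18*8231/21 = -49386/7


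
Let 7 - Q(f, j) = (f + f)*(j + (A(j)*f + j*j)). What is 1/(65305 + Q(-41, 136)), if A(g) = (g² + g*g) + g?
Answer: -1/123231200 ≈ -8.1148e-9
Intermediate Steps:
A(g) = g + 2*g² (A(g) = (g² + g²) + g = 2*g² + g = g + 2*g²)
Q(f, j) = 7 - 2*f*(j + j² + f*j*(1 + 2*j)) (Q(f, j) = 7 - (f + f)*(j + ((j*(1 + 2*j))*f + j*j)) = 7 - 2*f*(j + (f*j*(1 + 2*j) + j²)) = 7 - 2*f*(j + (j² + f*j*(1 + 2*j))) = 7 - 2*f*(j + j² + f*j*(1 + 2*j)))
1/(65305 + Q(-41, 136)) = 1/(65305 + (7 - 2*(-41)*136 - 2*(-41)*136² - 2*136*(-41)²*(1 + 2*136))) = 1/(65305 + (7 + 11152 - 2*(-41)*18496 - 2*136*1681*(1 + 272))) = 1/(65305 + (7 + 11152 + 1516672 - 2*136*1681*273)) = 1/(65305 + (7 + 11152 + 1516672 - 124824336)) = 1/(65305 - 123296505) = 1/(-123231200) = -1/123231200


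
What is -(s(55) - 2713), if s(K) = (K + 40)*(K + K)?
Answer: -7737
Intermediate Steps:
s(K) = 2*K*(40 + K) (s(K) = (40 + K)*(2*K) = 2*K*(40 + K))
-(s(55) - 2713) = -(2*55*(40 + 55) - 2713) = -(2*55*95 - 2713) = -(10450 - 2713) = -1*7737 = -7737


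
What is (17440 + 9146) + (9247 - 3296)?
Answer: 32537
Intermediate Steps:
(17440 + 9146) + (9247 - 3296) = 26586 + 5951 = 32537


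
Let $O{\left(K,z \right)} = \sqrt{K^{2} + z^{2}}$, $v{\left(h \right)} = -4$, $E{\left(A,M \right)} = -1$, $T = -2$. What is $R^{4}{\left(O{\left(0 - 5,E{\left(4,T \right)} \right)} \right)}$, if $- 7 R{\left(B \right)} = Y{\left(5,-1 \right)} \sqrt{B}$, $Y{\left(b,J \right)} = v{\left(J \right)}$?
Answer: $\frac{6656}{2401} \approx 2.7722$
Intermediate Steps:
$Y{\left(b,J \right)} = -4$
$R{\left(B \right)} = \frac{4 \sqrt{B}}{7}$ ($R{\left(B \right)} = - \frac{\left(-4\right) \sqrt{B}}{7} = \frac{4 \sqrt{B}}{7}$)
$R^{4}{\left(O{\left(0 - 5,E{\left(4,T \right)} \right)} \right)} = \left(\frac{4 \sqrt{\sqrt{\left(0 - 5\right)^{2} + \left(-1\right)^{2}}}}{7}\right)^{4} = \left(\frac{4 \sqrt{\sqrt{\left(0 - 5\right)^{2} + 1}}}{7}\right)^{4} = \left(\frac{4 \sqrt{\sqrt{\left(-5\right)^{2} + 1}}}{7}\right)^{4} = \left(\frac{4 \sqrt{\sqrt{25 + 1}}}{7}\right)^{4} = \left(\frac{4 \sqrt{\sqrt{26}}}{7}\right)^{4} = \left(\frac{4 \sqrt[4]{26}}{7}\right)^{4} = \frac{6656}{2401}$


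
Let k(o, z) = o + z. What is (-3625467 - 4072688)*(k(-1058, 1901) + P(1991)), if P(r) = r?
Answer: -21816571270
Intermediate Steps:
(-3625467 - 4072688)*(k(-1058, 1901) + P(1991)) = (-3625467 - 4072688)*((-1058 + 1901) + 1991) = -7698155*(843 + 1991) = -7698155*2834 = -21816571270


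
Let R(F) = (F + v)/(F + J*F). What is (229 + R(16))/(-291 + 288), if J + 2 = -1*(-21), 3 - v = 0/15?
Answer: -24433/320 ≈ -76.353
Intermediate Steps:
v = 3 (v = 3 - 0/15 = 3 - 1*0 = 3 + 0 = 3)
J = 19 (J = -2 - 1*(-21) = -2 + 21 = 19)
R(F) = (3 + F)/(20*F) (R(F) = (F + 3)/(F + 19*F) = (3 + F)/((20*F)) = (3 + F)*(1/(20*F)) = (3 + F)/(20*F))
(229 + R(16))/(-291 + 288) = (229 + (1/20)*(3 + 16)/16)/(-291 + 288) = (229 + (1/20)*(1/16)*19)/(-3) = (229 + 19/320)*(-⅓) = (73299/320)*(-⅓) = -24433/320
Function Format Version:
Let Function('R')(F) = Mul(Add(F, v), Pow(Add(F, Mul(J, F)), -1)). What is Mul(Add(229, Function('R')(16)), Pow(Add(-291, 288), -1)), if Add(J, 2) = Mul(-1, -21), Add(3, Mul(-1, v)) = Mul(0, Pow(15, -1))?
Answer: Rational(-24433, 320) ≈ -76.353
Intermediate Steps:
v = 3 (v = Add(3, Mul(-1, Mul(0, Pow(15, -1)))) = Add(3, Mul(-1, Mul(0, Rational(1, 15)))) = Add(3, Mul(-1, 0)) = Add(3, 0) = 3)
J = 19 (J = Add(-2, Mul(-1, -21)) = Add(-2, 21) = 19)
Function('R')(F) = Mul(Rational(1, 20), Pow(F, -1), Add(3, F)) (Function('R')(F) = Mul(Add(F, 3), Pow(Add(F, Mul(19, F)), -1)) = Mul(Add(3, F), Pow(Mul(20, F), -1)) = Mul(Add(3, F), Mul(Rational(1, 20), Pow(F, -1))) = Mul(Rational(1, 20), Pow(F, -1), Add(3, F)))
Mul(Add(229, Function('R')(16)), Pow(Add(-291, 288), -1)) = Mul(Add(229, Mul(Rational(1, 20), Pow(16, -1), Add(3, 16))), Pow(Add(-291, 288), -1)) = Mul(Add(229, Mul(Rational(1, 20), Rational(1, 16), 19)), Pow(-3, -1)) = Mul(Add(229, Rational(19, 320)), Rational(-1, 3)) = Mul(Rational(73299, 320), Rational(-1, 3)) = Rational(-24433, 320)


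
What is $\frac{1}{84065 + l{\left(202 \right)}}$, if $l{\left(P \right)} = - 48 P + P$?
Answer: $\frac{1}{74571} \approx 1.341 \cdot 10^{-5}$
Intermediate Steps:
$l{\left(P \right)} = - 47 P$
$\frac{1}{84065 + l{\left(202 \right)}} = \frac{1}{84065 - 9494} = \frac{1}{74571}$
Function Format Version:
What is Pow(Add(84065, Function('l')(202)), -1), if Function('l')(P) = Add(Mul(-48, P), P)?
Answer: Rational(1, 74571) ≈ 1.3410e-5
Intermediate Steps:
Function('l')(P) = Mul(-47, P)
Pow(Add(84065, Function('l')(202)), -1) = Pow(Add(84065, Mul(-47, 202)), -1) = Pow(Add(84065, -9494), -1) = Pow(74571, -1) = Rational(1, 74571)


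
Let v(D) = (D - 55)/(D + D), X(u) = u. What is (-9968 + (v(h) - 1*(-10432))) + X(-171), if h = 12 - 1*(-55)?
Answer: 19637/67 ≈ 293.09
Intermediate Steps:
h = 67 (h = 12 + 55 = 67)
v(D) = (-55 + D)/(2*D) (v(D) = (-55 + D)/((2*D)) = (-55 + D)*(1/(2*D)) = (-55 + D)/(2*D))
(-9968 + (v(h) - 1*(-10432))) + X(-171) = (-9968 + ((1/2)*(-55 + 67)/67 - 1*(-10432))) - 171 = (-9968 + ((1/2)*(1/67)*12 + 10432)) - 171 = (-9968 + (6/67 + 10432)) - 171 = (-9968 + 698950/67) - 171 = 31094/67 - 171 = 19637/67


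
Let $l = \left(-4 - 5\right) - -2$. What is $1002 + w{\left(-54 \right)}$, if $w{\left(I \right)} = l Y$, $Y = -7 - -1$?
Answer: $1044$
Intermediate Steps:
$Y = -6$ ($Y = -7 + 1 = -6$)
$l = -7$ ($l = \left(-4 - 5\right) + 2 = -9 + 2 = -7$)
$w{\left(I \right)} = 42$ ($w{\left(I \right)} = \left(-7\right) \left(-6\right) = 42$)
$1002 + w{\left(-54 \right)} = 1002 + 42 = 1044$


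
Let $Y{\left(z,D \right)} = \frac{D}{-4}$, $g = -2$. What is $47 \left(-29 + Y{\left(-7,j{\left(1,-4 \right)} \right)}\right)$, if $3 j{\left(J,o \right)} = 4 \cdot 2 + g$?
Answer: $- \frac{2773}{2} \approx -1386.5$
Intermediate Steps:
$j{\left(J,o \right)} = 2$ ($j{\left(J,o \right)} = \frac{4 \cdot 2 - 2}{3} = \frac{8 - 2}{3} = \frac{1}{3} \cdot 6 = 2$)
$Y{\left(z,D \right)} = - \frac{D}{4}$ ($Y{\left(z,D \right)} = D \left(- \frac{1}{4}\right) = - \frac{D}{4}$)
$47 \left(-29 + Y{\left(-7,j{\left(1,-4 \right)} \right)}\right) = 47 \left(-29 - \frac{1}{2}\right) = 47 \left(- \frac{59}{2}\right) = - \frac{2773}{2}$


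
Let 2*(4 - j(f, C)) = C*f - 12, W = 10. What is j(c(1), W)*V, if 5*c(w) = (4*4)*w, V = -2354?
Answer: 14124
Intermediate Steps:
c(w) = 16*w/5 (c(w) = ((4*4)*w)/5 = (16*w)/5 = 16*w/5)
j(f, C) = 10 - C*f/2 (j(f, C) = 4 - (C*f - 12)/2 = 4 - (-12 + C*f)/2 = 4 + (6 - C*f/2) = 10 - C*f/2)
j(c(1), W)*V = (10 - ½*10*(16/5)*1)*(-2354) = (10 - ½*10*16/5)*(-2354) = (10 - 16)*(-2354) = -6*(-2354) = 14124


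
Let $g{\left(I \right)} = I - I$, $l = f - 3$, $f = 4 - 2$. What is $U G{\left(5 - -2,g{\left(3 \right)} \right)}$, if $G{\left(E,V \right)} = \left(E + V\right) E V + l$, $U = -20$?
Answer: $20$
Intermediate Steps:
$f = 2$ ($f = 4 - 2 = 2$)
$l = -1$ ($l = 2 - 3 = -1$)
$g{\left(I \right)} = 0$
$G{\left(E,V \right)} = -1 + E V \left(E + V\right)$ ($G{\left(E,V \right)} = \left(E + V\right) E V - 1 = E \left(E + V\right) V - 1 = E V \left(E + V\right) - 1 = -1 + E V \left(E + V\right)$)
$U G{\left(5 - -2,g{\left(3 \right)} \right)} = - 20 \left(-1 + \left(5 - -2\right) 0^{2} + 0 \left(5 - -2\right)^{2}\right) = - 20 \left(-1 + \left(5 + 2\right) 0 + 0 \left(5 + 2\right)^{2}\right) = - 20 \left(-1 + 7 \cdot 0 + 0 \cdot 7^{2}\right) = - 20 \left(-1 + 0 + 0 \cdot 49\right) = - 20 \left(-1 + 0 + 0\right) = \left(-20\right) \left(-1\right) = 20$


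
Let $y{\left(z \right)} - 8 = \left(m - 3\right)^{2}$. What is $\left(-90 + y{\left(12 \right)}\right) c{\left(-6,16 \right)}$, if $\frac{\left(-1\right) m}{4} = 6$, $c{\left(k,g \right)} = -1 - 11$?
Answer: $-7764$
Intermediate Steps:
$c{\left(k,g \right)} = -12$
$m = -24$ ($m = \left(-4\right) 6 = -24$)
$y{\left(z \right)} = 737$ ($y{\left(z \right)} = 8 + \left(-24 - 3\right)^{2} = 8 + \left(-27\right)^{2} = 8 + 729 = 737$)
$\left(-90 + y{\left(12 \right)}\right) c{\left(-6,16 \right)} = \left(-90 + 737\right) \left(-12\right) = 647 \left(-12\right) = -7764$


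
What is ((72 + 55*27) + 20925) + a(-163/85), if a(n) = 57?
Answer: 22539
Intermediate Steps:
((72 + 55*27) + 20925) + a(-163/85) = ((72 + 55*27) + 20925) + 57 = ((72 + 1485) + 20925) + 57 = (1557 + 20925) + 57 = 22482 + 57 = 22539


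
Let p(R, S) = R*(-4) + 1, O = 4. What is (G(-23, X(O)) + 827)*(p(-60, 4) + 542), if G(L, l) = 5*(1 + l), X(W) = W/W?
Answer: 655371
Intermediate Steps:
X(W) = 1
p(R, S) = 1 - 4*R (p(R, S) = -4*R + 1 = 1 - 4*R)
G(L, l) = 5 + 5*l
(G(-23, X(O)) + 827)*(p(-60, 4) + 542) = ((5 + 5*1) + 827)*((1 - 4*(-60)) + 542) = ((5 + 5) + 827)*((1 + 240) + 542) = (10 + 827)*(241 + 542) = 837*783 = 655371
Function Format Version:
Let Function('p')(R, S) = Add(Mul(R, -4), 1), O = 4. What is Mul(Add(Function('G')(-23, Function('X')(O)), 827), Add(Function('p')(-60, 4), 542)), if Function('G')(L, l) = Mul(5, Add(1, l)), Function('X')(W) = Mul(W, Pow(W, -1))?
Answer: 655371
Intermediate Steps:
Function('X')(W) = 1
Function('p')(R, S) = Add(1, Mul(-4, R)) (Function('p')(R, S) = Add(Mul(-4, R), 1) = Add(1, Mul(-4, R)))
Function('G')(L, l) = Add(5, Mul(5, l))
Mul(Add(Function('G')(-23, Function('X')(O)), 827), Add(Function('p')(-60, 4), 542)) = Mul(Add(Add(5, Mul(5, 1)), 827), Add(Add(1, Mul(-4, -60)), 542)) = Mul(Add(Add(5, 5), 827), Add(Add(1, 240), 542)) = Mul(Add(10, 827), Add(241, 542)) = Mul(837, 783) = 655371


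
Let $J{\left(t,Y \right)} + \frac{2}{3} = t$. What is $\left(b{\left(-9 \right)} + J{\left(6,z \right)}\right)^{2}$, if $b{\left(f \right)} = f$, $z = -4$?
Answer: $\frac{121}{9} \approx 13.444$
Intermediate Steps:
$J{\left(t,Y \right)} = - \frac{2}{3} + t$
$\left(b{\left(-9 \right)} + J{\left(6,z \right)}\right)^{2} = \left(-9 + \left(- \frac{2}{3} + 6\right)\right)^{2} = \left(-9 + \frac{16}{3}\right)^{2} = \left(- \frac{11}{3}\right)^{2} = \frac{121}{9}$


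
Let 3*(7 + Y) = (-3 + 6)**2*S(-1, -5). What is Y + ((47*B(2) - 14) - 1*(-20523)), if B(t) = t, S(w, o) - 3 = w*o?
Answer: 20620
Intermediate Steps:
S(w, o) = 3 + o*w (S(w, o) = 3 + w*o = 3 + o*w)
Y = 17 (Y = -7 + ((-3 + 6)**2*(3 - 5*(-1)))/3 = -7 + (3**2*(3 + 5))/3 = -7 + (9*8)/3 = -7 + (1/3)*72 = -7 + 24 = 17)
Y + ((47*B(2) - 14) - 1*(-20523)) = 17 + ((47*2 - 14) - 1*(-20523)) = 17 + ((94 - 14) + 20523) = 17 + (80 + 20523) = 17 + 20603 = 20620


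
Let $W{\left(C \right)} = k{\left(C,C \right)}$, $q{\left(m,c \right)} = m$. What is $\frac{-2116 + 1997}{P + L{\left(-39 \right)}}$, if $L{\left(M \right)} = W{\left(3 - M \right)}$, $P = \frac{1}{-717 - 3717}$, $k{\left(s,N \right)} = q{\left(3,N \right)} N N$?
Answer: $- \frac{527646}{23464727} \approx -0.022487$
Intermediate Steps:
$k{\left(s,N \right)} = 3 N^{2}$ ($k{\left(s,N \right)} = 3 N N = 3 N^{2}$)
$W{\left(C \right)} = 3 C^{2}$
$P = - \frac{1}{4434}$ ($P = \frac{1}{-4434} = - \frac{1}{4434} \approx -0.00022553$)
$L{\left(M \right)} = 3 \left(3 - M\right)^{2}$
$\frac{-2116 + 1997}{P + L{\left(-39 \right)}} = \frac{-2116 + 1997}{- \frac{1}{4434} + 3 \left(-3 - 39\right)^{2}} = - \frac{119}{- \frac{1}{4434} + 3 \left(-42\right)^{2}} = - \frac{119}{- \frac{1}{4434} + 3 \cdot 1764} = - \frac{119}{- \frac{1}{4434} + 5292} = - \frac{119}{\frac{23464727}{4434}} = \left(-119\right) \frac{4434}{23464727} = - \frac{527646}{23464727}$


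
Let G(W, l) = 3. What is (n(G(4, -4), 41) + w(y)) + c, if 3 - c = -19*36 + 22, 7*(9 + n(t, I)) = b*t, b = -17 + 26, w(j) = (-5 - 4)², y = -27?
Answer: 5186/7 ≈ 740.86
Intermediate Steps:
w(j) = 81 (w(j) = (-9)² = 81)
b = 9
n(t, I) = -9 + 9*t/7 (n(t, I) = -9 + (9*t)/7 = -9 + 9*t/7)
c = 665 (c = 3 - (-19*36 + 22) = 3 - (-684 + 22) = 3 - 1*(-662) = 3 + 662 = 665)
(n(G(4, -4), 41) + w(y)) + c = ((-9 + (9/7)*3) + 81) + 665 = ((-9 + 27/7) + 81) + 665 = (-36/7 + 81) + 665 = 531/7 + 665 = 5186/7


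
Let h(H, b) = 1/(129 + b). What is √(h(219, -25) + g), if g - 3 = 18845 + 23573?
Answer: √114706410/52 ≈ 205.96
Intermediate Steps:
g = 42421 (g = 3 + (18845 + 23573) = 3 + 42418 = 42421)
√(h(219, -25) + g) = √(1/(129 - 25) + 42421) = √(1/104 + 42421) = √(4411785/104) = √114706410/52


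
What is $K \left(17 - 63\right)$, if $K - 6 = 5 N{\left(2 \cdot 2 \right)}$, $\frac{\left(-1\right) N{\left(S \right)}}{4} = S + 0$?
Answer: $3404$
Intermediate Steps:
$N{\left(S \right)} = - 4 S$ ($N{\left(S \right)} = - 4 \left(S + 0\right) = - 4 S$)
$K = -74$ ($K = 6 + 5 \left(- 4 \cdot 2 \cdot 2\right) = 6 + 5 \left(\left(-4\right) 4\right) = 6 + 5 \left(-16\right) = 6 - 80 = -74$)
$K \left(17 - 63\right) = - 74 \left(17 - 63\right) = \left(-74\right) \left(-46\right) = 3404$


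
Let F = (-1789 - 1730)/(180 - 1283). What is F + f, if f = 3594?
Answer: 3967701/1103 ≈ 3597.2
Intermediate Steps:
F = 3519/1103 (F = -3519/(-1103) = -3519*(-1/1103) = 3519/1103 ≈ 3.1904)
F + f = 3519/1103 + 3594 = 3967701/1103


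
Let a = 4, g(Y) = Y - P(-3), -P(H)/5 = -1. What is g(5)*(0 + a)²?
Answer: 0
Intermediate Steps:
P(H) = 5 (P(H) = -5*(-1) = 5)
g(Y) = -5 + Y (g(Y) = Y - 1*5 = Y - 5 = -5 + Y)
g(5)*(0 + a)² = (-5 + 5)*(0 + 4)² = 0*4² = 0*16 = 0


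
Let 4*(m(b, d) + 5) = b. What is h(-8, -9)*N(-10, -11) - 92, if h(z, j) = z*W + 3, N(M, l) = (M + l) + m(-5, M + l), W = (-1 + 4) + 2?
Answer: 3665/4 ≈ 916.25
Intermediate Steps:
W = 5 (W = 3 + 2 = 5)
m(b, d) = -5 + b/4
N(M, l) = -25/4 + M + l (N(M, l) = (M + l) + (-5 + (¼)*(-5)) = (M + l) + (-5 - 5/4) = (M + l) - 25/4 = -25/4 + M + l)
h(z, j) = 3 + 5*z (h(z, j) = z*5 + 3 = 5*z + 3 = 3 + 5*z)
h(-8, -9)*N(-10, -11) - 92 = (3 + 5*(-8))*(-25/4 - 10 - 11) - 92 = (3 - 40)*(-109/4) - 92 = -37*(-109/4) - 92 = 4033/4 - 92 = 3665/4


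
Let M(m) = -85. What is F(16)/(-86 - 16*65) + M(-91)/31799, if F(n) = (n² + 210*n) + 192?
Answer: -60593151/17902837 ≈ -3.3846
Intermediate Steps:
F(n) = 192 + n² + 210*n
F(16)/(-86 - 16*65) + M(-91)/31799 = (192 + 16² + 210*16)/(-86 - 16*65) - 85/31799 = (192 + 256 + 3360)/(-86 - 1040) - 85*1/31799 = 3808/(-1126) - 85/31799 = 3808*(-1/1126) - 85/31799 = -1904/563 - 85/31799 = -60593151/17902837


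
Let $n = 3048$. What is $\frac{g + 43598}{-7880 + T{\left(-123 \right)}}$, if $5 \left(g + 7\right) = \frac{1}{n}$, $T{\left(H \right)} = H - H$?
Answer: $- \frac{664326841}{120091200} \approx -5.5319$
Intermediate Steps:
$T{\left(H \right)} = 0$
$g = - \frac{106679}{15240}$ ($g = -7 + \frac{1}{5 \cdot 3048} = -7 + \frac{1}{5} \cdot \frac{1}{3048} = -7 + \frac{1}{15240} = - \frac{106679}{15240} \approx -6.9999$)
$\frac{g + 43598}{-7880 + T{\left(-123 \right)}} = \frac{- \frac{106679}{15240} + 43598}{-7880 + 0} = \frac{664326841}{15240 \left(-7880\right)} = \frac{664326841}{15240} \left(- \frac{1}{7880}\right) = - \frac{664326841}{120091200}$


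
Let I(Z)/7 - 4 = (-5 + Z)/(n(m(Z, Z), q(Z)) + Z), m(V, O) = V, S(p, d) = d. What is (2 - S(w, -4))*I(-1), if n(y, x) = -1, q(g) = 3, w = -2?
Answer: 294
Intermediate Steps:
I(Z) = 28 + 7*(-5 + Z)/(-1 + Z) (I(Z) = 28 + 7*((-5 + Z)/(-1 + Z)) = 28 + 7*(-5 + Z)/(-1 + Z))
(2 - S(w, -4))*I(-1) = (2 - 1*(-4))*(7*(-9 + 5*(-1))/(-1 - 1)) = (2 + 4)*(7*(-9 - 5)/(-2)) = 6*(7*(-½)*(-14)) = 6*49 = 294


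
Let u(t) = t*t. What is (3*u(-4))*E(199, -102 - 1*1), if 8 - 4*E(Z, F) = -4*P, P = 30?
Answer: 1536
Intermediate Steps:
u(t) = t²
E(Z, F) = 32 (E(Z, F) = 2 - (-1)*30 = 2 - ¼*(-120) = 2 + 30 = 32)
(3*u(-4))*E(199, -102 - 1*1) = (3*(-4)²)*32 = (3*16)*32 = 48*32 = 1536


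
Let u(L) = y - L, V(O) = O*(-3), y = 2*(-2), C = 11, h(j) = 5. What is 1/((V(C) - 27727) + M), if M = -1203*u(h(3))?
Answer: -1/16933 ≈ -5.9056e-5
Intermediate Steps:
y = -4
V(O) = -3*O
u(L) = -4 - L
M = 10827 (M = -1203*(-4 - 1*5) = -1203*(-4 - 5) = -1203*(-9) = 10827)
1/((V(C) - 27727) + M) = 1/((-3*11 - 27727) + 10827) = 1/((-33 - 27727) + 10827) = 1/(-27760 + 10827) = 1/(-16933) = -1/16933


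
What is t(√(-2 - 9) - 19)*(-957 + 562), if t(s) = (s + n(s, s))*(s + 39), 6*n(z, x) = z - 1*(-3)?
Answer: 1057415/6 - 1975*I*√11/3 ≈ 1.7624e+5 - 2183.4*I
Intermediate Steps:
n(z, x) = ½ + z/6 (n(z, x) = (z - 1*(-3))/6 = (z + 3)/6 = (3 + z)/6 = ½ + z/6)
t(s) = (½ + 7*s/6)*(39 + s) (t(s) = (s + (½ + s/6))*(s + 39) = (½ + 7*s/6)*(39 + s))
t(√(-2 - 9) - 19)*(-957 + 562) = (39/2 + 46*(√(-2 - 9) - 19) + 7*(√(-2 - 9) - 19)²/6)*(-957 + 562) = (39/2 + 46*(√(-11) - 19) + 7*(√(-11) - 19)²/6)*(-395) = (39/2 + 46*(I*√11 - 19) + 7*(I*√11 - 19)²/6)*(-395) = (39/2 + 46*(-19 + I*√11) + 7*(-19 + I*√11)²/6)*(-395) = (39/2 + (-874 + 46*I*√11) + 7*(-19 + I*√11)²/6)*(-395) = (-1709/2 + 7*(-19 + I*√11)²/6 + 46*I*√11)*(-395) = 675055/2 - 2765*(-19 + I*√11)²/6 - 18170*I*√11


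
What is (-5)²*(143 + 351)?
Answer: 12350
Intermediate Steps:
(-5)²*(143 + 351) = 25*494 = 12350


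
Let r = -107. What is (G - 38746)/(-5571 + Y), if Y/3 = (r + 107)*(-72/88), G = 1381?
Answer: 12455/1857 ≈ 6.7071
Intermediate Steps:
Y = 0 (Y = 3*((-107 + 107)*(-72/88)) = 3*(0*(-72*1/88)) = 3*(0*(-9/11)) = 3*0 = 0)
(G - 38746)/(-5571 + Y) = (1381 - 38746)/(-5571 + 0) = -37365/(-5571) = -37365*(-1/5571) = 12455/1857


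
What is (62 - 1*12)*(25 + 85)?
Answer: 5500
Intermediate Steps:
(62 - 1*12)*(25 + 85) = (62 - 12)*110 = 50*110 = 5500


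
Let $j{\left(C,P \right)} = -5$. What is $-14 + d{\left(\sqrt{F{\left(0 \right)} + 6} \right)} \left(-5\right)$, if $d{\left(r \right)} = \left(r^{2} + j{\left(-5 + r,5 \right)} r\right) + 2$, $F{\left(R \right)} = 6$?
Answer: $-84 + 50 \sqrt{3} \approx 2.6025$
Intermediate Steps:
$d{\left(r \right)} = 2 + r^{2} - 5 r$ ($d{\left(r \right)} = \left(r^{2} - 5 r\right) + 2 = 2 + r^{2} - 5 r$)
$-14 + d{\left(\sqrt{F{\left(0 \right)} + 6} \right)} \left(-5\right) = -14 + \left(2 + \left(\sqrt{6 + 6}\right)^{2} - 5 \sqrt{6 + 6}\right) \left(-5\right) = -14 + \left(2 + \left(\sqrt{12}\right)^{2} - 5 \sqrt{12}\right) \left(-5\right) = -14 + \left(2 + \left(2 \sqrt{3}\right)^{2} - 5 \cdot 2 \sqrt{3}\right) \left(-5\right) = -14 + \left(2 + 12 - 10 \sqrt{3}\right) \left(-5\right) = -14 + \left(14 - 10 \sqrt{3}\right) \left(-5\right) = -14 - \left(70 - 50 \sqrt{3}\right) = -84 + 50 \sqrt{3}$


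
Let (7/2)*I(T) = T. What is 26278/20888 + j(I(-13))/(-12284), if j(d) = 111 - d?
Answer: 20025175/16036762 ≈ 1.2487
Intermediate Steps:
I(T) = 2*T/7
26278/20888 + j(I(-13))/(-12284) = 26278/20888 + (111 - 2*(-13)/7)/(-12284) = 26278*(1/20888) + (111 - 1*(-26/7))*(-1/12284) = 1877/1492 + (111 + 26/7)*(-1/12284) = 1877/1492 + (803/7)*(-1/12284) = 1877/1492 - 803/85988 = 20025175/16036762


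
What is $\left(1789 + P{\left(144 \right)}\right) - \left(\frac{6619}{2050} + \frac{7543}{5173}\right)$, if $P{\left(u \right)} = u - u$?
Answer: $\frac{18922015613}{10604650} \approx 1784.3$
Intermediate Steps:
$P{\left(u \right)} = 0$
$\left(1789 + P{\left(144 \right)}\right) - \left(\frac{6619}{2050} + \frac{7543}{5173}\right) = \left(1789 + 0\right) - \left(\frac{6619}{2050} + \frac{7543}{5173}\right) = 1789 - \frac{49703237}{10604650} = \frac{18922015613}{10604650}$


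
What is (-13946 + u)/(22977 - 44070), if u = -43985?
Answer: 57931/21093 ≈ 2.7465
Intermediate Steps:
(-13946 + u)/(22977 - 44070) = (-13946 - 43985)/(22977 - 44070) = -57931/(-21093) = -57931*(-1/21093) = 57931/21093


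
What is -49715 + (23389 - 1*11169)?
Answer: -37495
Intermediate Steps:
-49715 + (23389 - 1*11169) = -49715 + (23389 - 11169) = -49715 + 12220 = -37495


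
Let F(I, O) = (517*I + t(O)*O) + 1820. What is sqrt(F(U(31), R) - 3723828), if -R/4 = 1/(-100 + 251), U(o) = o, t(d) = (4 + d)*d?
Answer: 3*I*sqrt(214076239781109)/22801 ≈ 1925.1*I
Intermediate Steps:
t(d) = d*(4 + d)
R = -4/151 (R = -4/(-100 + 251) = -4/151 ≈ -0.026490)
F(I, O) = 1820 + 517*I + O**2*(4 + O) (F(I, O) = (517*I + (O*(4 + O))*O) + 1820 = (517*I + O**2*(4 + O)) + 1820 = 1820 + 517*I + O**2*(4 + O))
sqrt(F(U(31), R) - 3723828) = sqrt((1820 + 517*31 + (-4/151)**2*(4 - 4/151)) - 3723828) = sqrt((1820 + 16027 + (16/22801)*(600/151)) - 3723828) = sqrt((1820 + 16027 + 9600/3442951) - 3723828) = sqrt(61446356097/3442951 - 3723828) = sqrt(-12759510980331/3442951) = 3*I*sqrt(214076239781109)/22801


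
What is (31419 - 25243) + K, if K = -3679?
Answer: 2497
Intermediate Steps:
(31419 - 25243) + K = (31419 - 25243) - 3679 = 6176 - 3679 = 2497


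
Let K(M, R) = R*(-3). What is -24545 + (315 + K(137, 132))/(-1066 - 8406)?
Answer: -232490159/9472 ≈ -24545.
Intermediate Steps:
K(M, R) = -3*R
-24545 + (315 + K(137, 132))/(-1066 - 8406) = -24545 + (315 - 3*132)/(-1066 - 8406) = -24545 + (315 - 396)/(-9472) = -24545 - 81*(-1/9472) = -24545 + 81/9472 = -232490159/9472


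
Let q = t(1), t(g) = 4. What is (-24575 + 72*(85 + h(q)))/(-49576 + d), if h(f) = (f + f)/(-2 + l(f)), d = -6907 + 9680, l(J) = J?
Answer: 18167/46803 ≈ 0.38816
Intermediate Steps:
q = 4
d = 2773
h(f) = 2*f/(-2 + f) (h(f) = (f + f)/(-2 + f) = (2*f)/(-2 + f) = 2*f/(-2 + f))
(-24575 + 72*(85 + h(q)))/(-49576 + d) = (-24575 + 72*(85 + 2*4/(-2 + 4)))/(-49576 + 2773) = (-24575 + 72*(85 + 2*4/2))/(-46803) = (-24575 + 72*(85 + 2*4*(½)))*(-1/46803) = (-24575 + 72*(85 + 4))*(-1/46803) = (-24575 + 72*89)*(-1/46803) = (-24575 + 6408)*(-1/46803) = -18167*(-1/46803) = 18167/46803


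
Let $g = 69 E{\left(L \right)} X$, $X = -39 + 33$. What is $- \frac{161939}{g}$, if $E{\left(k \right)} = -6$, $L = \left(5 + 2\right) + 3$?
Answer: $- \frac{161939}{2484} \approx -65.193$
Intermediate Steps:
$L = 10$ ($L = 7 + 3 = 10$)
$X = -6$
$g = 2484$ ($g = 69 \left(-6\right) \left(-6\right) = \left(-414\right) \left(-6\right) = 2484$)
$- \frac{161939}{g} = - \frac{161939}{2484}$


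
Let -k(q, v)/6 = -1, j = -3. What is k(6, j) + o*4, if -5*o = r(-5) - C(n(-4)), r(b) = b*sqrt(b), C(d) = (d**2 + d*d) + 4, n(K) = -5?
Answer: 246/5 + 4*I*sqrt(5) ≈ 49.2 + 8.9443*I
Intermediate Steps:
C(d) = 4 + 2*d**2 (C(d) = (d**2 + d**2) + 4 = 2*d**2 + 4 = 4 + 2*d**2)
r(b) = b**(3/2)
k(q, v) = 6 (k(q, v) = -6*(-1) = 6)
o = 54/5 + I*sqrt(5) (o = -((-5)**(3/2) - (4 + 2*(-5)**2))/5 = -(-5*I*sqrt(5) - (4 + 2*25))/5 = -(-5*I*sqrt(5) - (4 + 50))/5 = -(-5*I*sqrt(5) - 1*54)/5 = -(-5*I*sqrt(5) - 54)/5 = -(-54 - 5*I*sqrt(5))/5 = 54/5 + I*sqrt(5) ≈ 10.8 + 2.2361*I)
k(6, j) + o*4 = 6 + (54/5 + I*sqrt(5))*4 = 6 + (216/5 + 4*I*sqrt(5)) = 246/5 + 4*I*sqrt(5)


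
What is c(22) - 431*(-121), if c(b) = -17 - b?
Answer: 52112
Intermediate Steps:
c(22) - 431*(-121) = (-17 - 1*22) - 431*(-121) = (-17 - 22) + 52151 = -39 + 52151 = 52112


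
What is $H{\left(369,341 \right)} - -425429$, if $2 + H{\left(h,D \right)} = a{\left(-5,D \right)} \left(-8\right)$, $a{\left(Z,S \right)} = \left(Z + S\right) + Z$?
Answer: $422779$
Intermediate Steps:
$a{\left(Z,S \right)} = S + 2 Z$ ($a{\left(Z,S \right)} = \left(S + Z\right) + Z = S + 2 Z$)
$H{\left(h,D \right)} = 78 - 8 D$ ($H{\left(h,D \right)} = -2 + \left(D + 2 \left(-5\right)\right) \left(-8\right) = -2 + \left(D - 10\right) \left(-8\right) = -2 + \left(-10 + D\right) \left(-8\right) = -2 - \left(-80 + 8 D\right) = 78 - 8 D$)
$H{\left(369,341 \right)} - -425429 = \left(78 - 2728\right) - -425429 = \left(78 - 2728\right) + 425429 = -2650 + 425429 = 422779$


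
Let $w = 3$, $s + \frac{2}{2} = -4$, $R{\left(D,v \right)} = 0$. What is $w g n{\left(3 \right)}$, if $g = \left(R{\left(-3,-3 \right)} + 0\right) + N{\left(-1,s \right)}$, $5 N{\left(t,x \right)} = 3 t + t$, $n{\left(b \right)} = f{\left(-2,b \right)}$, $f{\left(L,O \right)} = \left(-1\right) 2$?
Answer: $\frac{24}{5} \approx 4.8$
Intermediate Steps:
$s = -5$ ($s = -1 - 4 = -5$)
$f{\left(L,O \right)} = -2$
$n{\left(b \right)} = -2$
$N{\left(t,x \right)} = \frac{4 t}{5}$ ($N{\left(t,x \right)} = \frac{3 t + t}{5} = \frac{4 t}{5}$)
$g = - \frac{4}{5}$ ($g = \left(0 + 0\right) + \frac{4}{5} \left(-1\right) = 0 - \frac{4}{5} = - \frac{4}{5} \approx -0.8$)
$w g n{\left(3 \right)} = 3 \left(- \frac{4}{5}\right) \left(-2\right) = \left(- \frac{12}{5}\right) \left(-2\right) = \frac{24}{5}$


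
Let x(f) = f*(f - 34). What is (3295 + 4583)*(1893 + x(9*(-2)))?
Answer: 22286862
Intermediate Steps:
x(f) = f*(-34 + f)
(3295 + 4583)*(1893 + x(9*(-2))) = (3295 + 4583)*(1893 + (9*(-2))*(-34 + 9*(-2))) = 7878*(1893 - 18*(-34 - 18)) = 7878*(1893 - 18*(-52)) = 7878*(1893 + 936) = 7878*2829 = 22286862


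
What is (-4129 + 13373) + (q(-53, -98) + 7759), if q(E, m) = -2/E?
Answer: 901161/53 ≈ 17003.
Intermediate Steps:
(-4129 + 13373) + (q(-53, -98) + 7759) = (-4129 + 13373) + (-2/(-53) + 7759) = 9244 + (-2*(-1/53) + 7759) = 9244 + (2/53 + 7759) = 9244 + 411229/53 = 901161/53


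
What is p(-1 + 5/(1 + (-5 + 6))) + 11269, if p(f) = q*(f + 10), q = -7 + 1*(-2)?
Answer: 22331/2 ≈ 11166.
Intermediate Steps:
q = -9 (q = -7 - 2 = -9)
p(f) = -90 - 9*f (p(f) = -9*(f + 10) = -9*(10 + f) = -90 - 9*f)
p(-1 + 5/(1 + (-5 + 6))) + 11269 = (-90 - 9*(-1 + 5/(1 + (-5 + 6)))) + 11269 = (-90 - 9*(-1 + 5/(1 + 1))) + 11269 = (-90 - 9*(-1 + 5/2)) + 11269 = (-90 - 9*3/2) + 11269 = (-90 - 27/2) + 11269 = -207/2 + 11269 = 22331/2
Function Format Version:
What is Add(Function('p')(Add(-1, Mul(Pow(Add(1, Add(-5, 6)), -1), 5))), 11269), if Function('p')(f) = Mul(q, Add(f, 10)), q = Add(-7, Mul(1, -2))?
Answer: Rational(22331, 2) ≈ 11166.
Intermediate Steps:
q = -9 (q = Add(-7, -2) = -9)
Function('p')(f) = Add(-90, Mul(-9, f)) (Function('p')(f) = Mul(-9, Add(f, 10)) = Mul(-9, Add(10, f)) = Add(-90, Mul(-9, f)))
Add(Function('p')(Add(-1, Mul(Pow(Add(1, Add(-5, 6)), -1), 5))), 11269) = Add(Add(-90, Mul(-9, Add(-1, Mul(Pow(Add(1, Add(-5, 6)), -1), 5)))), 11269) = Add(Add(-90, Mul(-9, Add(-1, Mul(Pow(Add(1, 1), -1), 5)))), 11269) = Add(Add(-90, Mul(-9, Add(-1, Mul(Pow(2, -1), 5)))), 11269) = Add(Add(-90, Mul(-9, Add(-1, Mul(Rational(1, 2), 5)))), 11269) = Add(Add(-90, Mul(-9, Add(-1, Rational(5, 2)))), 11269) = Add(Add(-90, Mul(-9, Rational(3, 2))), 11269) = Add(Add(-90, Rational(-27, 2)), 11269) = Add(Rational(-207, 2), 11269) = Rational(22331, 2)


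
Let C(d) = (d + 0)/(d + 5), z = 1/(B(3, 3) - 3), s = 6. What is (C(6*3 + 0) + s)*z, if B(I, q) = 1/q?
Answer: -117/46 ≈ -2.5435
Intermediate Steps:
z = -3/8 (z = 1/(1/3 - 3) = 1/(⅓ - 3) = 1/(-8/3) = -3/8 ≈ -0.37500)
C(d) = d/(5 + d)
(C(6*3 + 0) + s)*z = ((6*3 + 0)/(5 + (6*3 + 0)) + 6)*(-3/8) = ((18 + 0)/(5 + (18 + 0)) + 6)*(-3/8) = (18/(5 + 18) + 6)*(-3/8) = (18/23 + 6)*(-3/8) = (156/23)*(-3/8) = -117/46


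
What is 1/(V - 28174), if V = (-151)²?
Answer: -1/5373 ≈ -0.00018612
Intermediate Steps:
V = 22801
1/(V - 28174) = 1/(22801 - 28174) = 1/(-5373) = -1/5373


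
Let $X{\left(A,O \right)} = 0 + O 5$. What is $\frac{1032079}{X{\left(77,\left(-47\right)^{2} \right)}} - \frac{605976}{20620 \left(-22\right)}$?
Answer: $\frac{11872133062}{125261345} \approx 94.779$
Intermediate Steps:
$X{\left(A,O \right)} = 5 O$ ($X{\left(A,O \right)} = 0 + 5 O = 5 O$)
$\frac{1032079}{X{\left(77,\left(-47\right)^{2} \right)}} - \frac{605976}{20620 \left(-22\right)} = \frac{1032079}{5 \left(-47\right)^{2}} - \frac{605976}{20620 \left(-22\right)} = \frac{1032079}{5 \cdot 2209} - \frac{605976}{-453640} = \frac{1032079}{11045} - - \frac{75747}{56705} = 1032079 \cdot \frac{1}{11045} + \frac{75747}{56705} = \frac{1032079}{11045} + \frac{75747}{56705} = \frac{11872133062}{125261345}$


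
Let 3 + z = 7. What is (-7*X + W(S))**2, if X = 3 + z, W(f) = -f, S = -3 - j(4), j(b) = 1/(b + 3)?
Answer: 103041/49 ≈ 2102.9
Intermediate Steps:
z = 4 (z = -3 + 7 = 4)
j(b) = 1/(3 + b)
S = -22/7 (S = -3 - 1/(3 + 4) = -3 - 1/7 = -22/7 ≈ -3.1429)
X = 7 (X = 3 + 4 = 7)
(-7*X + W(S))**2 = (-7*7 - 1*(-22/7))**2 = (-49 + 22/7)**2 = (-321/7)**2 = 103041/49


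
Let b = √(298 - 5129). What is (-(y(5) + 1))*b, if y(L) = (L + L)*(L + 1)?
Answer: -61*I*√4831 ≈ -4239.8*I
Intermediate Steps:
y(L) = 2*L*(1 + L) (y(L) = (2*L)*(1 + L) = 2*L*(1 + L))
b = I*√4831 (b = √(-4831) = I*√4831 ≈ 69.505*I)
(-(y(5) + 1))*b = (-(2*5*(1 + 5) + 1))*(I*√4831) = (-(2*5*6 + 1))*(I*√4831) = (-(60 + 1))*(I*√4831) = (-1*61)*(I*√4831) = -61*I*√4831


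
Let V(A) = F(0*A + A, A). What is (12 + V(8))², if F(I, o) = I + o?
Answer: 784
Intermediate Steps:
V(A) = 2*A (V(A) = (0*A + A) + A = (0 + A) + A = A + A = 2*A)
(12 + V(8))² = (12 + 2*8)² = (12 + 16)² = 28² = 784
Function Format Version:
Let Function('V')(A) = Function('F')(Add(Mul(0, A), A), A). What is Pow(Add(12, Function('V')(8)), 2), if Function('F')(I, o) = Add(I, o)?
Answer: 784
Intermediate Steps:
Function('V')(A) = Mul(2, A) (Function('V')(A) = Add(Add(Mul(0, A), A), A) = Add(Add(0, A), A) = Add(A, A) = Mul(2, A))
Pow(Add(12, Function('V')(8)), 2) = Pow(Add(12, Mul(2, 8)), 2) = Pow(Add(12, 16), 2) = Pow(28, 2) = 784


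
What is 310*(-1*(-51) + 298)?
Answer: 108190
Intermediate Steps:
310*(-1*(-51) + 298) = 310*(51 + 298) = 310*349 = 108190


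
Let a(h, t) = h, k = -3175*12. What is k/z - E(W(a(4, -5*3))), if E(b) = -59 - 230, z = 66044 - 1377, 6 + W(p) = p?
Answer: 18650663/64667 ≈ 288.41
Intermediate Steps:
k = -38100
W(p) = -6 + p
z = 64667
E(b) = -289
k/z - E(W(a(4, -5*3))) = -38100/64667 - 1*(-289) = -38100*1/64667 + 289 = -38100/64667 + 289 = 18650663/64667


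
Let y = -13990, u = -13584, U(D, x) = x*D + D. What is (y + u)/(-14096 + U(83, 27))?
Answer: 13787/5886 ≈ 2.3423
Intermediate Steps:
U(D, x) = D + D*x (U(D, x) = D*x + D = D + D*x)
(y + u)/(-14096 + U(83, 27)) = (-13990 - 13584)/(-14096 + 83*(1 + 27)) = -27574/(-14096 + 83*28) = -27574/(-14096 + 2324) = -27574/(-11772) = -27574*(-1/11772) = 13787/5886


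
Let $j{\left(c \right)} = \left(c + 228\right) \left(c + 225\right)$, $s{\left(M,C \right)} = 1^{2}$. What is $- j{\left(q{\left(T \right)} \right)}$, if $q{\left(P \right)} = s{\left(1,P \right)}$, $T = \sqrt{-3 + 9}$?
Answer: $-51754$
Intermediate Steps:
$s{\left(M,C \right)} = 1$
$T = \sqrt{6} \approx 2.4495$
$q{\left(P \right)} = 1$
$j{\left(c \right)} = \left(225 + c\right) \left(228 + c\right)$ ($j{\left(c \right)} = \left(228 + c\right) \left(225 + c\right) = \left(225 + c\right) \left(228 + c\right)$)
$- j{\left(q{\left(T \right)} \right)} = - (51300 + 1^{2} + 453 \cdot 1) = - (51300 + 1 + 453) = \left(-1\right) 51754 = -51754$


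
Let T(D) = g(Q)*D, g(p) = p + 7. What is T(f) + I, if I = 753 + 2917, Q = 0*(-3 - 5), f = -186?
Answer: 2368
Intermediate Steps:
Q = 0 (Q = 0*(-8) = 0)
I = 3670
g(p) = 7 + p
T(D) = 7*D (T(D) = (7 + 0)*D = 7*D)
T(f) + I = 7*(-186) + 3670 = -1302 + 3670 = 2368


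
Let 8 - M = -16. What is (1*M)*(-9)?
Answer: -216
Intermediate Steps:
M = 24 (M = 8 - 1*(-16) = 8 + 16 = 24)
(1*M)*(-9) = (1*24)*(-9) = 24*(-9) = -216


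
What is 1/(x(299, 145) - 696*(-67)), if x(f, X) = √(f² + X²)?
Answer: 23316/1087216499 - √110426/2174432998 ≈ 2.1293e-5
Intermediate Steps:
x(f, X) = √(X² + f²)
1/(x(299, 145) - 696*(-67)) = 1/(√(145² + 299²) - 696*(-67)) = 1/(√(21025 + 89401) + 46632) = 1/(√110426 + 46632) = 1/(46632 + √110426)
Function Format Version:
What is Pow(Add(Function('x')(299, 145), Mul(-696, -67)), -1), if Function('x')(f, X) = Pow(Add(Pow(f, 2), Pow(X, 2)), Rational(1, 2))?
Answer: Add(Rational(23316, 1087216499), Mul(Rational(-1, 2174432998), Pow(110426, Rational(1, 2)))) ≈ 2.1293e-5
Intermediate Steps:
Function('x')(f, X) = Pow(Add(Pow(X, 2), Pow(f, 2)), Rational(1, 2))
Pow(Add(Function('x')(299, 145), Mul(-696, -67)), -1) = Pow(Add(Pow(Add(Pow(145, 2), Pow(299, 2)), Rational(1, 2)), Mul(-696, -67)), -1) = Pow(Add(Pow(Add(21025, 89401), Rational(1, 2)), 46632), -1) = Pow(Add(Pow(110426, Rational(1, 2)), 46632), -1) = Pow(Add(46632, Pow(110426, Rational(1, 2))), -1)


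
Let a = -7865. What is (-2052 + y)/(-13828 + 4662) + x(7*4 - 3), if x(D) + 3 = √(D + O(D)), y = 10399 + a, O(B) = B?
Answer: -13990/4583 + 5*√2 ≈ 4.0185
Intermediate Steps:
y = 2534 (y = 10399 - 7865 = 2534)
x(D) = -3 + √2*√D (x(D) = -3 + √(D + D) = -3 + √(2*D) = -3 + √2*√D)
(-2052 + y)/(-13828 + 4662) + x(7*4 - 3) = (-2052 + 2534)/(-13828 + 4662) + (-3 + √2*√(7*4 - 3)) = 482/(-9166) + (-3 + √2*√(28 - 3)) = 482*(-1/9166) + (-3 + √2*√25) = -241/4583 + (-3 + √2*5) = -241/4583 + (-3 + 5*√2) = -13990/4583 + 5*√2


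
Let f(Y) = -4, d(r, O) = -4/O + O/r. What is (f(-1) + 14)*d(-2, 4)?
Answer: -30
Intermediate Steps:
(f(-1) + 14)*d(-2, 4) = (-4 + 14)*(-4/4 + 4/(-2)) = 10*(-4*¼ + 4*(-½)) = 10*(-1 - 2) = 10*(-3) = -30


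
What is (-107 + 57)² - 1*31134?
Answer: -28634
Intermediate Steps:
(-107 + 57)² - 1*31134 = (-50)² - 31134 = 2500 - 31134 = -28634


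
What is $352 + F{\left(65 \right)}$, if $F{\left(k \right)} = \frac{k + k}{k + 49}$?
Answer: $\frac{20129}{57} \approx 353.14$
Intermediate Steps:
$F{\left(k \right)} = \frac{2 k}{49 + k}$
$352 + F{\left(65 \right)} = 352 + 2 \cdot 65 \frac{1}{49 + 65} = 352 + 2 \cdot 65 \cdot \frac{1}{114} = 352 + \frac{65}{57} = \frac{20129}{57}$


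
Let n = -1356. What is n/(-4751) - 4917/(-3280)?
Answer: 27808347/15583280 ≈ 1.7845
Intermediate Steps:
n/(-4751) - 4917/(-3280) = -1356/(-4751) - 4917/(-3280) = -1356*(-1/4751) - 4917*(-1/3280) = 1356/4751 + 4917/3280 = 27808347/15583280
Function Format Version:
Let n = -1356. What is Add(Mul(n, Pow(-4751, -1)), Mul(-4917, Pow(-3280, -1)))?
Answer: Rational(27808347, 15583280) ≈ 1.7845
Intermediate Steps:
Add(Mul(n, Pow(-4751, -1)), Mul(-4917, Pow(-3280, -1))) = Add(Mul(-1356, Pow(-4751, -1)), Mul(-4917, Pow(-3280, -1))) = Add(Mul(-1356, Rational(-1, 4751)), Mul(-4917, Rational(-1, 3280))) = Add(Rational(1356, 4751), Rational(4917, 3280)) = Rational(27808347, 15583280)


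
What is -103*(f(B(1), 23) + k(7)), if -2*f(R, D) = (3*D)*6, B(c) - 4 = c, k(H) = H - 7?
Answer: 21321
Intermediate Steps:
k(H) = -7 + H
B(c) = 4 + c
f(R, D) = -9*D (f(R, D) = -3*D*6/2 = -9*D)
-103*(f(B(1), 23) + k(7)) = -103*(-9*23 + (-7 + 7)) = -103*(-207 + 0) = -103*(-207) = 21321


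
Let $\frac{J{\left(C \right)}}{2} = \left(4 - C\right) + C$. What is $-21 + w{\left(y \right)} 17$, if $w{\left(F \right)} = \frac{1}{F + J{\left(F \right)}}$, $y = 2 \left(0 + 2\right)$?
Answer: $- \frac{235}{12} \approx -19.583$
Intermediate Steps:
$y = 4$ ($y = 2 \cdot 2 = 4$)
$J{\left(C \right)} = 8$ ($J{\left(C \right)} = 2 \left(\left(4 - C\right) + C\right) = 2 \cdot 4 = 8$)
$w{\left(F \right)} = \frac{1}{8 + F}$ ($w{\left(F \right)} = \frac{1}{F + 8} = \frac{1}{8 + F}$)
$-21 + w{\left(y \right)} 17 = -21 + \frac{1}{8 + 4} \cdot 17 = -21 + \frac{1}{12} \cdot 17 = -21 + \frac{17}{12} = - \frac{235}{12}$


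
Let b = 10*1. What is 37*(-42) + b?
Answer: -1544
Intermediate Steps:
b = 10
37*(-42) + b = 37*(-42) + 10 = -1554 + 10 = -1544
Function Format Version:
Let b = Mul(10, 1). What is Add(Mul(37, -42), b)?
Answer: -1544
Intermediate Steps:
b = 10
Add(Mul(37, -42), b) = Add(Mul(37, -42), 10) = Add(-1554, 10) = -1544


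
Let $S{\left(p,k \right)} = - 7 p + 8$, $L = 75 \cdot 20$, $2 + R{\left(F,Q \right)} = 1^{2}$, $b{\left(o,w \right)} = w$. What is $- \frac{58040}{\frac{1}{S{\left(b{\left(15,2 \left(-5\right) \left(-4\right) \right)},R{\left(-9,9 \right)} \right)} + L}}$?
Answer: $-71273120$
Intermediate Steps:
$R{\left(F,Q \right)} = -1$ ($R{\left(F,Q \right)} = -2 + 1^{2} = -2 + 1 = -1$)
$L = 1500$
$S{\left(p,k \right)} = 8 - 7 p$
$- \frac{58040}{\frac{1}{S{\left(b{\left(15,2 \left(-5\right) \left(-4\right) \right)},R{\left(-9,9 \right)} \right)} + L}} = - \frac{58040}{\frac{1}{\left(8 - 7 \cdot 2 \left(-5\right) \left(-4\right)\right) + 1500}} = - \frac{58040}{\frac{1}{\left(8 - 7 \left(\left(-10\right) \left(-4\right)\right)\right) + 1500}} = - \frac{58040}{\frac{1}{\left(8 - 280\right) + 1500}} = - \frac{58040}{\frac{1}{-272 + 1500}} = - \frac{58040}{\frac{1}{1228}} = - 58040 \frac{1}{\frac{1}{1228}} = \left(-58040\right) 1228 = -71273120$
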